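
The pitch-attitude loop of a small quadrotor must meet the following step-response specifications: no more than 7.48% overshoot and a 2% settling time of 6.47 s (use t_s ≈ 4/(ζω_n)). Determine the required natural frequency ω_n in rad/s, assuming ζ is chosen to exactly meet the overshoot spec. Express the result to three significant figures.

ω_n ≈ 0.971 rad/s

Inverting the overshoot relation: ζ = |ln 0.0748|/√(π² + ln²0.0748) = 0.637.
From t_s ≈ 4/(ζω_n): ω_n = 4/(ζ·t_s) = 4/(0.637·6.47) = 0.971 rad/s.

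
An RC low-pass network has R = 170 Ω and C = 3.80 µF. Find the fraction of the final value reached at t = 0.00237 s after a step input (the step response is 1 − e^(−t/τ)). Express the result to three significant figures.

τ = RC = 170 × 3.80 µF = 0.000646 s.
y(t)/y_∞ = 1 − e^(−t/τ) = 1 − e^(−0.00237/0.000646) = 1 − e^(−3.67) = 0.974.

y/y_∞ ≈ 0.974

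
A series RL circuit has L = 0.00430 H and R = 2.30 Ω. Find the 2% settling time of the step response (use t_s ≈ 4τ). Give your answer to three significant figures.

τ = L/R = 0.00430/2.30 = 0.00187 s.
t_s ≈ 4τ = 0.00748 s.

t_s ≈ 0.00748 s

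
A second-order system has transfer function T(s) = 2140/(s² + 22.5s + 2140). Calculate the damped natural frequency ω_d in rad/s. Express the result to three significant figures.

Matching coefficients with s² + 2ζω_n s + ω_n² gives ω_n² = 2140 ⇒ ω_n = 46.3 rad/s, and ζ = 22.5/(2ω_n) = 0.243.
ω_d = ω_n√(1−ζ²) = 44.9 rad/s.

ω_d ≈ 44.9 rad/s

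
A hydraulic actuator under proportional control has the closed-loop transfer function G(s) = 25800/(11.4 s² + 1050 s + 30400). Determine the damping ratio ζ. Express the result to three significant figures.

ζ ≈ 0.892

Dividing through by 11.4: denominator becomes s² + 92.11 s + 2667.
So ω_n = √2667 = 51.6 rad/s and ζ = 92.11/(2·51.6) = 0.892.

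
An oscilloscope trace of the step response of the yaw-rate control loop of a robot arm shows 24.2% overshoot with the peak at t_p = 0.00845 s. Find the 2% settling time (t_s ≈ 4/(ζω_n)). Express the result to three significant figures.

From the overshoot, ζ = −ln(OS)/√(π²+ln²(OS)) = 0.412.
t_p = π/ω_d ⇒ ω_d = 372 rad/s; then ω_n = ω_d/√(1−ζ²) = 408 rad/s.
t_s ≈ 4/(ζω_n) = 4/(0.412·408) = 0.0238 s.

t_s ≈ 0.0238 s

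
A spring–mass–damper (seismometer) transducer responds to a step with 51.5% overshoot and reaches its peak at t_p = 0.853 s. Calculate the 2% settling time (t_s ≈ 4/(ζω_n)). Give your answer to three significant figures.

ζ from %OS: ζ = |ln 0.515|/√(π²+ln²0.515) = 0.207.
From t_p = π/ω_d, ω_d = π/0.853 = 3.68 rad/s, so ω_n = ω_d/√(1−ζ²) = 3.76 rad/s.
t_s ≈ 4/(ζω_n) = 4/(0.207·3.76) = 5.14 s.

t_s ≈ 5.14 s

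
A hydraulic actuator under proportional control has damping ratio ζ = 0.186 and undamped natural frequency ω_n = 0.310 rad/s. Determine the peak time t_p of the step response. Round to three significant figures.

The damped frequency is ω_d = ω_n√(1−ζ²) = 0.310·√(1−0.0346) = 0.305 rad/s.
Peak time t_p = π/ω_d = π/0.305 = 10.3 s.

t_p ≈ 10.3 s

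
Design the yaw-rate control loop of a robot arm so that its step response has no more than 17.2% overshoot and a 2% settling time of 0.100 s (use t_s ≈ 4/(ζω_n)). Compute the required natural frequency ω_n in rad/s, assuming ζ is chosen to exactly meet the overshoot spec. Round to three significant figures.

ω_n ≈ 81.8 rad/s

ζ = −ln(OS)/√(π² + (ln OS)²). With OS = 0.172, ln OS = −1.760 and ζ = 1.760/3.601 = 0.489.
Then ω_n = 4/(ζ t_s) = 4/(0.489 × 0.100) = 81.8 rad/s.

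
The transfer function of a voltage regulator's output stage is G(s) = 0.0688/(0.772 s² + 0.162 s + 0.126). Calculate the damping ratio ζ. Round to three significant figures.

ζ ≈ 0.260

Dividing through by 0.772: denominator becomes s² + 0.2098 s + 0.1632.
So ω_n = √0.1632 = 0.404 rad/s and ζ = 0.2098/(2·0.404) = 0.260.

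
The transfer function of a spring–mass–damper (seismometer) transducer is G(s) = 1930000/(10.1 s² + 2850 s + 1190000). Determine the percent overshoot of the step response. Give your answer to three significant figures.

Dividing through by 10.1: denominator becomes s² + 282.2 s + 117800.
So ω_n = √117800 = 343 rad/s and ζ = 282.2/(2·343) = 0.411.
Overshoot: exp(−π·0.411/√(1−0.411²)) = 0.243, i.e. 24.3%.

%OS ≈ 24.3%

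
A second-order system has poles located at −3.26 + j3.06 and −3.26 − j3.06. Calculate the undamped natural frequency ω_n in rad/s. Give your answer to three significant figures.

ω_n ≈ 4.47 rad/s

With σ = 3.26, ω_d = 3.06: ω_n = √(σ²+ω_d²) = 4.47 rad/s, ζ = σ/ω_n = 0.729.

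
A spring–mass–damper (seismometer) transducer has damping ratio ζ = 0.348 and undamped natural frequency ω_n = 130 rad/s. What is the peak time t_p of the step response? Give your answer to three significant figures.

The damped frequency is ω_d = ω_n√(1−ζ²) = 130·√(1−0.121) = 122 rad/s.
Peak time t_p = π/ω_d = π/122 = 0.0258 s.

t_p ≈ 0.0258 s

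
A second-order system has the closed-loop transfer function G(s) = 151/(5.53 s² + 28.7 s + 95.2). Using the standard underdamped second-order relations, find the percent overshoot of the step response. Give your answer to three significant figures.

%OS ≈ 8.06%

Dividing through by 5.53: denominator becomes s² + 5.190 s + 17.22.
So ω_n = √17.22 = 4.15 rad/s and ζ = 5.190/(2·4.15) = 0.625.
%OS = 100·exp(−πζ/√(1−ζ²)) = 8.06%.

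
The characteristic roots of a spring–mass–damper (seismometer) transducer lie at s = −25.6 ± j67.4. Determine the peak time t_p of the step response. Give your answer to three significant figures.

t_p = π/ω_d with ω_d = 67.4 (the imaginary part), so t_p = 0.0466 s.

t_p ≈ 0.0466 s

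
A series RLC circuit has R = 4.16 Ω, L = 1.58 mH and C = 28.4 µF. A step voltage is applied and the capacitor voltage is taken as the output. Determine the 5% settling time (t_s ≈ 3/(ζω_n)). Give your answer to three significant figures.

t_s ≈ 0.00228 s

For a series RLC circuit (capacitor voltage as output), ω_n = 1/√(LC) = 1/√(1.58 mH · 28.4 µF) = 4720 rad/s.
ζ = (R/2)·√(C/L) = (4.16/2)·√(28.4 µF/1.58 mH) = 0.279.
t_s ≈ 3/(ζω_n) = 0.00228 s.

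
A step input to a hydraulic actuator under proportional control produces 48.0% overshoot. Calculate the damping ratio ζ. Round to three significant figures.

ζ ≈ 0.228

From %OS = 100·exp(−πζ/√(1−ζ²)), invert to get ζ = −ln(OS)/√(π² + ln²(OS)) with OS = 0.480.
−ln 0.480 = 0.7340, so ζ = 0.7340/√(π² + 0.5387) = 0.228.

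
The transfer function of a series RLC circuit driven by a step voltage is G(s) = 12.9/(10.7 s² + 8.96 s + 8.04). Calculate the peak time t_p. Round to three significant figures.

Dividing through by 10.7: denominator becomes s² + 0.8374 s + 0.7514.
So ω_n = √0.7514 = 0.867 rad/s and ζ = 0.8374/(2·0.867) = 0.483.
ω_d = 0.867·√(1 − 0.483²) = 0.759 rad/s. t_p = π/ω_d = 4.14 s.

t_p ≈ 4.14 s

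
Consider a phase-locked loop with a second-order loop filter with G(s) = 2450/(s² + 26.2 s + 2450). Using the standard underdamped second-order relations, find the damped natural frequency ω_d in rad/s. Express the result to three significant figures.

Matching coefficients with s² + 2ζω_n s + ω_n² gives ω_n² = 2450 ⇒ ω_n = 49.5 rad/s, and ζ = 26.2/(2ω_n) = 0.265.
The damped frequency ω_d = ω_n√(1−ζ²) = 47.7 rad/s.

ω_d ≈ 47.7 rad/s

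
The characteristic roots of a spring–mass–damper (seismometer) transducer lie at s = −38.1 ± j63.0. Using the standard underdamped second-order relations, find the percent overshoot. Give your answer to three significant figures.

%OS ≈ 15.0%

With σ = 38.1, ω_d = 63.0: ω_n = √(σ²+ω_d²) = 73.6 rad/s, ζ = σ/ω_n = 0.517.
Overshoot: exp(−π·0.517/√(1−0.517²)) = 0.150, i.e. 15.0%.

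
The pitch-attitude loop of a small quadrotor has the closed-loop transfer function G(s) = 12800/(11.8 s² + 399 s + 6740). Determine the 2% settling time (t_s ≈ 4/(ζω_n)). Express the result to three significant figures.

t_s ≈ 0.237 s

Dividing through by 11.8: denominator becomes s² + 33.81 s + 571.2.
So ω_n = √571.2 = 23.9 rad/s and ζ = 33.81/(2·23.9) = 0.707.
t_s ≈ 4/(ζω_n) = 0.237 s.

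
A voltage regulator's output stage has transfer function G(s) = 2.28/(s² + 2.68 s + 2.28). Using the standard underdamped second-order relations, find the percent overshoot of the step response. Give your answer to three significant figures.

%OS ≈ 0.236%

Comparing the denominator to s² + 2ζω_n s + ω_n²: ω_n = √2.28 = 1.51 rad/s, and 2ζω_n = 2.68 so ζ = 2.68/(2·1.51) = 0.887.
Overshoot: exp(−π·0.887/√(1−0.887²)) = 0.00236, i.e. 0.236%.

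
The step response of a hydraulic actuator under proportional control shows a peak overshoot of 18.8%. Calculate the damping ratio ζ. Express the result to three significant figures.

ζ ≈ 0.470

ζ = −ln(OS)/√(π² + (ln OS)²). With OS = 0.188, ln OS = −1.671 and ζ = 1.671/3.558 = 0.470.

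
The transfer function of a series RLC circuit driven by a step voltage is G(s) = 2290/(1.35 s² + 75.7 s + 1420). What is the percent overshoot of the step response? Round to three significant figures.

%OS ≈ 0.450%

Dividing through by 1.35: denominator becomes s² + 56.07 s + 1052.
So ω_n = √1052 = 32.4 rad/s and ζ = 56.07/(2·32.4) = 0.864.
%OS = 100 e^{−πζ/√(1−ζ²)} with ζ = 0.864 gives 0.450%.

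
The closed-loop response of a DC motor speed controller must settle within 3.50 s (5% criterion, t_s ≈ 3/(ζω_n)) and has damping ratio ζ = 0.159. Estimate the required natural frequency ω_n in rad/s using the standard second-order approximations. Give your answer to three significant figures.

ω_n ≈ 5.39 rad/s

Rearranging t_s ≈ 3/(ζω_n) gives ω_n = 3/(ζ·t_s) = 3/(0.159 × 3.50) = 5.39 rad/s.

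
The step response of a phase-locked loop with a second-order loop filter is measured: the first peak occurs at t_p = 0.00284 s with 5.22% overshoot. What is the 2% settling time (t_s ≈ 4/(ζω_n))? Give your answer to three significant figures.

t_s ≈ 0.00385 s

From the overshoot, ζ = −ln(OS)/√(π²+ln²(OS)) = 0.685.
From t_p = π/ω_d, ω_d = π/0.00284 = 1110 rad/s, so ω_n = ω_d/√(1−ζ²) = 1520 rad/s.
t_s ≈ 4/(ζω_n) = 4/(0.685·1520) = 0.00385 s.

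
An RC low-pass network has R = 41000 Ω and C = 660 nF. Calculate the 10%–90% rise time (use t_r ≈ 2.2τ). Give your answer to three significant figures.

t_r ≈ 0.0595 s

τ = RC = 41000 × 660 nF = 0.0271 s.
t_r ≈ 2.2τ = 0.0595 s.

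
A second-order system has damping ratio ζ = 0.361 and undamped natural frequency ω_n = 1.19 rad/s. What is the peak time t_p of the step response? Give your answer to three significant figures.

The damped frequency is ω_d = ω_n√(1−ζ²) = 1.19·√(1−0.130) = 1.11 rad/s.
Peak time t_p = π/ω_d = π/1.11 = 2.83 s.

t_p ≈ 2.83 s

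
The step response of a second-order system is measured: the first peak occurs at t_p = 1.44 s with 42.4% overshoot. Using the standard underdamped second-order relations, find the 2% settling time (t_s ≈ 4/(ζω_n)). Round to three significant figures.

ζ from %OS: ζ = |ln 0.424|/√(π²+ln²0.424) = 0.263.
From t_p = π/ω_d, ω_d = π/1.44 = 2.18 rad/s, so ω_n = ω_d/√(1−ζ²) = 2.26 rad/s.
t_s ≈ 4/(ζω_n) = 4/(0.263·2.26) = 6.71 s.

t_s ≈ 6.71 s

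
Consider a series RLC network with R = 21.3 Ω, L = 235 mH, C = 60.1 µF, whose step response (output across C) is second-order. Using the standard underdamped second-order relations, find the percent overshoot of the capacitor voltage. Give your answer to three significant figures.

%OS ≈ 58.1%

For a series RLC circuit (capacitor voltage as output), ω_n = 1/√(LC) = 1/√(235 mH · 60.1 µF) = 266 rad/s.
ζ = (R/2)·√(C/L) = (21.3/2)·√(60.1 µF/235 mH) = 0.170.
%OS = 100·exp(−πζ/√(1−ζ²)) = 58.1%.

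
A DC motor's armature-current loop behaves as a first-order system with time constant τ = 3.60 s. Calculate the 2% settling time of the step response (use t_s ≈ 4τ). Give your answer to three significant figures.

t_s ≈ 4τ = 14.4 s.

t_s ≈ 14.4 s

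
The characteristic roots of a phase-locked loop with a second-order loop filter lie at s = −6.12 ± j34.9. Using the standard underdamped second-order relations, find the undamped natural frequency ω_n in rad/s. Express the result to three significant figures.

The poles are at −σ ± jω_d with σ = 6.12 and ω_d = 34.9, so ω_n = √(σ²+ω_d²) = 35.4 rad/s and ζ = σ/ω_n = 0.173.

ω_n ≈ 35.4 rad/s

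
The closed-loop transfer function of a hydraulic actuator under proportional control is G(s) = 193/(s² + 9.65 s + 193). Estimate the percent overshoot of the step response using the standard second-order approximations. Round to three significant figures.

%OS ≈ 31.2%

ω_n = √193 = 13.9 rad/s; ζ = 9.65/(2·13.9) = 0.347.
%OS = 100·exp(−πζ/√(1−ζ²)) = 31.2%.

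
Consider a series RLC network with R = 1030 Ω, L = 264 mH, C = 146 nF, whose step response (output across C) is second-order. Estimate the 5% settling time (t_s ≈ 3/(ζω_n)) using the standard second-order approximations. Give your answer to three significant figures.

For a series RLC circuit (capacitor voltage as output), ω_n = 1/√(LC) = 1/√(264 mH · 146 nF) = 5090 rad/s.
ζ = (R/2)·√(C/L) = (1030/2)·√(146 nF/264 mH) = 0.383.
t_s ≈ 3/(ζω_n) = 0.00154 s.

t_s ≈ 0.00154 s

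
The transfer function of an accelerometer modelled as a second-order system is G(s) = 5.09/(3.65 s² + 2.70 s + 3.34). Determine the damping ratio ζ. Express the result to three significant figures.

Dividing through by 3.65: denominator becomes s² + 0.7397 s + 0.9151.
So ω_n = √0.9151 = 0.957 rad/s and ζ = 0.7397/(2·0.957) = 0.387.

ζ ≈ 0.387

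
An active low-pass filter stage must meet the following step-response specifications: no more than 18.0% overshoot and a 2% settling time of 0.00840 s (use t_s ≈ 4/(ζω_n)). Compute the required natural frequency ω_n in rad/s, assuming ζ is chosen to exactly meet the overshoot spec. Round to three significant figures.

ζ = −ln(OS)/√(π² + (ln OS)²). With OS = 0.180, ln OS = −1.715 and ζ = 1.715/3.579 = 0.479.
From t_s ≈ 4/(ζω_n): ω_n = 4/(ζ·t_s) = 4/(0.479·0.00840) = 994 rad/s.

ω_n ≈ 994 rad/s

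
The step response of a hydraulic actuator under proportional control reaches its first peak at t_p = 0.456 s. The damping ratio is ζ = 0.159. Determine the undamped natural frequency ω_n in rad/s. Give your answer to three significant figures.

ω_n ≈ 6.98 rad/s

Peak time t_p = π/ω_d, so ω_d = π/t_p = π/0.456 = 6.89 rad/s.
ω_n = ω_d/√(1−ζ²) = 6.89/√0.975 = 6.98 rad/s.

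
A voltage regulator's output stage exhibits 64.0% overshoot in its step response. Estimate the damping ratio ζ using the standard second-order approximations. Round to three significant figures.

Inverting the overshoot relation: ζ = |ln 0.640|/√(π² + ln²0.640) = 0.141.

ζ ≈ 0.141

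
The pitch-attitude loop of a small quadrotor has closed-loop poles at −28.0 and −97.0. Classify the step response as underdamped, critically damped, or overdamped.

overdamped

Since the poles are distinct, negative and real, the response is overdamped.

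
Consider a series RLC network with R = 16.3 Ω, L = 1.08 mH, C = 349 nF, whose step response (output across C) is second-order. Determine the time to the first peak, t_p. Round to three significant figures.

For a series RLC circuit (capacitor voltage as output), ω_n = 1/√(LC) = 1/√(1.08 mH · 349 nF) = 51500 rad/s.
ζ = (R/2)·√(C/L) = (16.3/2)·√(349 nF/1.08 mH) = 0.147.
ω_d = 51500·√(1 − 0.147²) = 51000 rad/s. t_p = π/ω_d = 0.0000617 s.

t_p ≈ 0.0000617 s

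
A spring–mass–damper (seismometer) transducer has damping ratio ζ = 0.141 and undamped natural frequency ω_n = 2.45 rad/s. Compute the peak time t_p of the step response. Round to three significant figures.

t_p ≈ 1.30 s

The damped frequency is ω_d = ω_n√(1−ζ²) = 2.45·√(1−0.0199) = 2.43 rad/s.
Peak time t_p = π/ω_d = π/2.43 = 1.30 s.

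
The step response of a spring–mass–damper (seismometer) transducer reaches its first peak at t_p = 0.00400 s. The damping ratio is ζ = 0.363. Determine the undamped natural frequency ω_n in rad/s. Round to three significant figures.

ω_n ≈ 843 rad/s

Peak time t_p = π/ω_d, so ω_d = π/t_p = π/0.00400 = 785 rad/s.
ω_n = ω_d/√(1−ζ²) = 785/√0.868 = 843 rad/s.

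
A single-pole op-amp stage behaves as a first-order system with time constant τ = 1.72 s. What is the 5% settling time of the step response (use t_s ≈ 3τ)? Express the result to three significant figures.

t_s ≈ 3τ = 5.16 s.

t_s ≈ 5.16 s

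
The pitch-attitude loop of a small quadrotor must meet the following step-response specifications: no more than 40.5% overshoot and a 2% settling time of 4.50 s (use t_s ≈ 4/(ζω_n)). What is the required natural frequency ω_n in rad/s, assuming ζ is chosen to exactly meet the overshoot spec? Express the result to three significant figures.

ω_n ≈ 3.21 rad/s

From %OS = 100·exp(−πζ/√(1−ζ²)), invert to get ζ = −ln(OS)/√(π² + ln²(OS)) with OS = 0.405.
−ln 0.405 = 0.9039, so ζ = 0.9039/√(π² + 0.8170) = 0.276.
Then ω_n = 4/(ζ t_s) = 4/(0.276 × 4.50) = 3.21 rad/s.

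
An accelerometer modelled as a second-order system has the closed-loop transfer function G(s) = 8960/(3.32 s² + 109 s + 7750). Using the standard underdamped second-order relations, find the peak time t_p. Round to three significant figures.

t_p ≈ 0.0691 s

Dividing through by 3.32: denominator becomes s² + 32.83 s + 2334.
So ω_n = √2334 = 48.3 rad/s and ζ = 32.83/(2·48.3) = 0.340.
The damped frequency ω_d = ω_n√(1−ζ²) = 45.4 rad/s. t_p = π/ω_d = 0.0691 s.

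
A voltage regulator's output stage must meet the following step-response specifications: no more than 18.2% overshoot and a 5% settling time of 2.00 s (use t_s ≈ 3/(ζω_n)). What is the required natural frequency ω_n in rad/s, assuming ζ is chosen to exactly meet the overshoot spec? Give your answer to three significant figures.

ω_n ≈ 3.15 rad/s

ζ = −ln(OS)/√(π² + (ln OS)²). With OS = 0.182, ln OS = −1.704 and ζ = 1.704/3.574 = 0.477.
From t_s ≈ 3/(ζω_n): ω_n = 3/(ζ·t_s) = 3/(0.477·2.00) = 3.15 rad/s.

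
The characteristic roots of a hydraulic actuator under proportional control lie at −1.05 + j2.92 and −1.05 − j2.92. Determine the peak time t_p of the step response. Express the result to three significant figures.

t_p ≈ 1.08 s

t_p = π/ω_d with ω_d = 2.92 (the imaginary part), so t_p = 1.08 s.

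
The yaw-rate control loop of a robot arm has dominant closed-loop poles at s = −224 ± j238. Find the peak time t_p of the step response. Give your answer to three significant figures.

t_p ≈ 0.0132 s

t_p = π/ω_d with ω_d = 238 (the imaginary part), so t_p = 0.0132 s.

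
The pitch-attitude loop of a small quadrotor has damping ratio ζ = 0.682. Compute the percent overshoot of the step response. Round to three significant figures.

For an underdamped second-order system, %OS = 100·exp(−πζ/√(1−ζ²)).
πζ/√(1−ζ²) = π·0.682/√(1−0.465) = 2.930, so %OS = 100·e^(−2.930) = 5.34%.

%OS ≈ 5.34%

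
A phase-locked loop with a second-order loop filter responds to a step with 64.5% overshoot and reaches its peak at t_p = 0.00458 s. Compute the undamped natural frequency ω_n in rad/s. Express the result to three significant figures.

ω_n ≈ 693 rad/s

From the overshoot, ζ = −ln(OS)/√(π²+ln²(OS)) = 0.138.
From t_p = π/ω_d, ω_d = π/0.00458 = 686 rad/s, so ω_n = ω_d/√(1−ζ²) = 693 rad/s.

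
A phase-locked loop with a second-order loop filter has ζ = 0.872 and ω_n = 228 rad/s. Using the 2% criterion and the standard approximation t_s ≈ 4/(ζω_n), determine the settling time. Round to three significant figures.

t_s ≈ 0.0201 s

t_s ≈ 4/(ζω_n) = 4/(0.872 × 228) = 0.0201 s.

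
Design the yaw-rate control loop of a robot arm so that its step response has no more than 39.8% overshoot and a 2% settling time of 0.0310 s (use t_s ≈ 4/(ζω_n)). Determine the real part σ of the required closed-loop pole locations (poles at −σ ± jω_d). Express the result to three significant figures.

The settling-time spec alone fixes σ = ζω_n = 4/t_s = 4/0.0310 = 129.
(Overshoot then fixes ζ = 0.281 and hence ω_d = σ·√(1−ζ²)/ζ = 440 rad/s.)

σ ≈ 129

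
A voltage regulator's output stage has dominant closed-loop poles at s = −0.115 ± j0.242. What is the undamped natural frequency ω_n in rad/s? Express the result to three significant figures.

The poles are at −σ ± jω_d with σ = 0.115 and ω_d = 0.242, so ω_n = √(σ²+ω_d²) = 0.268 rad/s and ζ = σ/ω_n = 0.429.

ω_n ≈ 0.268 rad/s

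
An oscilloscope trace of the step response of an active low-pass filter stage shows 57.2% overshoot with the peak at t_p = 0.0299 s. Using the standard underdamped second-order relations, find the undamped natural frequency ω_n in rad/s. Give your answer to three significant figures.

ω_n ≈ 107 rad/s

From the overshoot, ζ = −ln(OS)/√(π²+ln²(OS)) = 0.175.
t_p = π/ω_d ⇒ ω_d = 105 rad/s; then ω_n = ω_d/√(1−ζ²) = 107 rad/s.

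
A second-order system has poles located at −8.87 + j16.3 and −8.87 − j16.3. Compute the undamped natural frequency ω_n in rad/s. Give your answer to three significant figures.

ω_n ≈ 18.6 rad/s

The poles are at −σ ± jω_d with σ = 8.87 and ω_d = 16.3, so ω_n = √(σ²+ω_d²) = 18.6 rad/s and ζ = σ/ω_n = 0.478.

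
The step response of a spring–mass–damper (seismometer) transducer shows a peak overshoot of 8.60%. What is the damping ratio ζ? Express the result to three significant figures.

From %OS = 100·exp(−πζ/√(1−ζ²)), invert to get ζ = −ln(OS)/√(π² + ln²(OS)) with OS = 0.0860.
−ln 0.0860 = 2.453, so ζ = 2.453/√(π² + 6.019) = 0.615.

ζ ≈ 0.615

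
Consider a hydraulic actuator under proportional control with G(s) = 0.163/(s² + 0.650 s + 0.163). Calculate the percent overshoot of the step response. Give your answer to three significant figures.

ω_n = √0.163 = 0.404 rad/s; ζ = 0.650/(2·0.404) = 0.805.
%OS = 100·exp(−πζ/√(1−ζ²)) = 1.41%.

%OS ≈ 1.41%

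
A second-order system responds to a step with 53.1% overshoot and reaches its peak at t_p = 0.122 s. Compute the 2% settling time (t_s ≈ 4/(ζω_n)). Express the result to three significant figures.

From the overshoot, ζ = −ln(OS)/√(π²+ln²(OS)) = 0.198.
t_p = π/ω_d ⇒ ω_d = 25.8 rad/s; then ω_n = ω_d/√(1−ζ²) = 26.3 rad/s.
t_s ≈ 4/(ζω_n) = 4/(0.198·26.3) = 0.771 s.

t_s ≈ 0.771 s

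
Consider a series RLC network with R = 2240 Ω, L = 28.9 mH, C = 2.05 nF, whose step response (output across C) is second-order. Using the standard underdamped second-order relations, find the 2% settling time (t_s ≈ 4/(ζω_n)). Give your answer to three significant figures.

t_s ≈ 0.000103 s

For a series RLC circuit (capacitor voltage as output), ω_n = 1/√(LC) = 1/√(28.9 mH · 2.05 nF) = 130000 rad/s.
ζ = (R/2)·√(C/L) = (2240/2)·√(2.05 nF/28.9 mH) = 0.298.
t_s ≈ 4/(ζω_n) = 0.000103 s.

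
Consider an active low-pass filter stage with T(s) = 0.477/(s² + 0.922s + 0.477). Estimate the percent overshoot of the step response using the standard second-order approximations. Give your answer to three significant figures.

%OS ≈ 5.98%

Matching coefficients with s² + 2ζω_n s + ω_n² gives ω_n² = 0.477 ⇒ ω_n = 0.691 rad/s, and ζ = 0.922/(2ω_n) = 0.667.
%OS = 100 e^{−πζ/√(1−ζ²)} with ζ = 0.667 gives 5.98%.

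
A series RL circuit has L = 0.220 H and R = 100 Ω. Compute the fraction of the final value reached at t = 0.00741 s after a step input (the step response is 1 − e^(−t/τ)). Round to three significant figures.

y/y_∞ ≈ 0.966

τ = L/R = 0.220/100 = 0.00220 s.
y(t)/y_∞ = 1 − e^(−t/τ) = 1 − e^(−0.00741/0.00220) = 1 − e^(−3.37) = 0.966.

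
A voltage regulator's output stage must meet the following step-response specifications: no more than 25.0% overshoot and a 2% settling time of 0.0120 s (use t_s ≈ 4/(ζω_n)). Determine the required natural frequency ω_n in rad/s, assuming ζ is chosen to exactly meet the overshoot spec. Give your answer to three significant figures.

ω_n ≈ 826 rad/s

From %OS = 100·exp(−πζ/√(1−ζ²)), invert to get ζ = −ln(OS)/√(π² + ln²(OS)) with OS = 0.250.
−ln 0.250 = 1.386, so ζ = 1.386/√(π² + 1.922) = 0.404.
From t_s ≈ 4/(ζω_n): ω_n = 4/(ζ·t_s) = 4/(0.404·0.0120) = 826 rad/s.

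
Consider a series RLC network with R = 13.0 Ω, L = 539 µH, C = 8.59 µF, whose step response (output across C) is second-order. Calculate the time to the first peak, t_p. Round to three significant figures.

For a series RLC circuit (capacitor voltage as output), ω_n = 1/√(LC) = 1/√(539 µH · 8.59 µF) = 14700 rad/s.
ζ = (R/2)·√(C/L) = (13.0/2)·√(8.59 µF/539 µH) = 0.821.
ω_d = ω_n√(1−ζ²) = 8400 rad/s. t_p = π/ω_d = 0.000374 s.

t_p ≈ 0.000374 s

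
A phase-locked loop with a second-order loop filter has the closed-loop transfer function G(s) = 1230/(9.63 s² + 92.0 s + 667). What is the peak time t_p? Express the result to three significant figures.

Dividing through by 9.63: denominator becomes s² + 9.553 s + 69.26.
So ω_n = √69.26 = 8.32 rad/s and ζ = 9.553/(2·8.32) = 0.574.
ω_d = ω_n√(1−ζ²) = 6.82 rad/s. t_p = π/ω_d = 0.461 s.

t_p ≈ 0.461 s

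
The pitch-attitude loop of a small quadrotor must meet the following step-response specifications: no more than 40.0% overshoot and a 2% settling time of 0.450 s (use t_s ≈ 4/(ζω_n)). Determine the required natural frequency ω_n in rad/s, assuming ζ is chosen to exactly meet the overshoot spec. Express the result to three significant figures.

ζ = −ln(OS)/√(π² + (ln OS)²). With OS = 0.400, ln OS = −0.9163 and ζ = 0.9163/3.272 = 0.280.
Then ω_n = 4/(ζ t_s) = 4/(0.280 × 0.450) = 31.7 rad/s.

ω_n ≈ 31.7 rad/s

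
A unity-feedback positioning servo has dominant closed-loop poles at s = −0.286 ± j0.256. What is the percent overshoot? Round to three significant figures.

%OS ≈ 2.99%

With σ = 0.286, ω_d = 0.256: ω_n = √(σ²+ω_d²) = 0.384 rad/s, ζ = σ/ω_n = 0.745.
Overshoot: exp(−π·0.745/√(1−0.745²)) = 0.0299, i.e. 2.99%.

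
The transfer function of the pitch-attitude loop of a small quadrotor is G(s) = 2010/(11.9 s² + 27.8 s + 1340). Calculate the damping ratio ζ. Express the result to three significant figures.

ζ ≈ 0.110

Dividing through by 11.9: denominator becomes s² + 2.336 s + 112.6.
So ω_n = √112.6 = 10.6 rad/s and ζ = 2.336/(2·10.6) = 0.110.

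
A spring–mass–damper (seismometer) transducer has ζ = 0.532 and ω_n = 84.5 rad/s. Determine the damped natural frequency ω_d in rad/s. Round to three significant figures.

ω_d ≈ 71.5 rad/s

ω_d = ω_n√(1−ζ²) = 84.5·√0.717 = 71.5 rad/s.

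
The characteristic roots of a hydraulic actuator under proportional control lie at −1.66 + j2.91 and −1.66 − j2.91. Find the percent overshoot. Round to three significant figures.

|pole| = ω_n = √(1.66² + 2.91²) = 3.35 rad/s; ζ = cos θ = σ/ω_n = 0.495.
%OS = 100·exp(−πζ/√(1−ζ²)) = 16.7%.

%OS ≈ 16.7%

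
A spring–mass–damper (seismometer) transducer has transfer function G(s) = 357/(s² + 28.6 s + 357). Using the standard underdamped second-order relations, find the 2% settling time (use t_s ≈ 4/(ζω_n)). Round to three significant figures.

t_s ≈ 0.280 s

Matching coefficients with s² + 2ζω_n s + ω_n² gives ω_n² = 357 ⇒ ω_n = 18.9 rad/s, and ζ = 28.6/(2ω_n) = 0.757.
t_s ≈ 4/(ζω_n) = 4/(0.757·18.9) = 0.280 s.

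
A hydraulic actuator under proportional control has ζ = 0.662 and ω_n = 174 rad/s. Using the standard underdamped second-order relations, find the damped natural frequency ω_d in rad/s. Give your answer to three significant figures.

ω_d = ω_n√(1−ζ²) = 174·√0.562 = 130 rad/s.

ω_d ≈ 130 rad/s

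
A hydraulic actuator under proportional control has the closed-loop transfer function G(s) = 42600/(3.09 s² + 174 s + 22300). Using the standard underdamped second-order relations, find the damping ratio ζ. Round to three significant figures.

ζ ≈ 0.331

Dividing through by 3.09: denominator becomes s² + 56.31 s + 7217.
So ω_n = √7217 = 85.0 rad/s and ζ = 56.31/(2·85.0) = 0.331.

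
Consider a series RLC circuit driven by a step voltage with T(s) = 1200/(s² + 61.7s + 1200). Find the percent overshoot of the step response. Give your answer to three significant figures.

%OS ≈ 0.213%

Matching coefficients with s² + 2ζω_n s + ω_n² gives ω_n² = 1200 ⇒ ω_n = 34.6 rad/s, and ζ = 61.7/(2ω_n) = 0.891.
Overshoot: exp(−π·0.891/√(1−0.891²)) = 0.00213, i.e. 0.213%.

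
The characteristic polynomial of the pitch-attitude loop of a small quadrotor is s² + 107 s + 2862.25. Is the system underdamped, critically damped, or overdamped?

critically damped

a² − 4b = 107² − 4·2862.25 = 0 (repeated real root); the system is critically damped.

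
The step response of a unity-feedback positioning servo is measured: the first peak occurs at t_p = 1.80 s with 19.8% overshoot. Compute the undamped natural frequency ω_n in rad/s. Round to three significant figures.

The overshoot fixes ζ = −ln(OS)/√(π²+ln²(OS)) = 0.458.
t_p = π/ω_d ⇒ ω_d = 1.75 rad/s; then ω_n = ω_d/√(1−ζ²) = 1.96 rad/s.

ω_n ≈ 1.96 rad/s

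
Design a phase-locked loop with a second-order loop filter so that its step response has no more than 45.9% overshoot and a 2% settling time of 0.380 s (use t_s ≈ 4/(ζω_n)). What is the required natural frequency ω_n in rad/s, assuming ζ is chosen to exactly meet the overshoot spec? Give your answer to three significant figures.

ζ = −ln(OS)/√(π² + (ln OS)²). With OS = 0.459, ln OS = −0.7787 and ζ = 0.7787/3.237 = 0.241.
Then ω_n = 4/(ζ t_s) = 4/(0.241 × 0.380) = 43.8 rad/s.

ω_n ≈ 43.8 rad/s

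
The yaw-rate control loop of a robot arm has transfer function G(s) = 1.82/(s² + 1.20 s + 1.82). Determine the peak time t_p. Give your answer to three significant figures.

t_p ≈ 2.60 s

Matching coefficients with s² + 2ζω_n s + ω_n² gives ω_n² = 1.82 ⇒ ω_n = 1.35 rad/s, and ζ = 1.20/(2ω_n) = 0.445.
The damped frequency ω_d = ω_n√(1−ζ²) = 1.21 rad/s. Then t_p = π/ω_d = 2.60 s.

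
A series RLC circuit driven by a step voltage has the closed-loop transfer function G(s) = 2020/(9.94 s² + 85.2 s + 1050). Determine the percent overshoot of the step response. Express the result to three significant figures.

%OS ≈ 23.7%

Dividing through by 9.94: denominator becomes s² + 8.571 s + 105.6.
So ω_n = √105.6 = 10.3 rad/s and ζ = 8.571/(2·10.3) = 0.417.
%OS = 100·exp(−πζ/√(1−ζ²)) = 23.7%.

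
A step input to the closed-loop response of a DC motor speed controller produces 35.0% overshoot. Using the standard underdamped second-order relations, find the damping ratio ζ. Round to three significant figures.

ζ = −ln(OS)/√(π² + (ln OS)²). With OS = 0.350, ln OS = −1.050 and ζ = 1.050/3.312 = 0.317.

ζ ≈ 0.317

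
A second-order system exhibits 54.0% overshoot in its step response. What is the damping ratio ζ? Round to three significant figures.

From %OS = 100·exp(−πζ/√(1−ζ²)), invert to get ζ = −ln(OS)/√(π² + ln²(OS)) with OS = 0.540.
−ln 0.540 = 0.6162, so ζ = 0.6162/√(π² + 0.3797) = 0.192.

ζ ≈ 0.192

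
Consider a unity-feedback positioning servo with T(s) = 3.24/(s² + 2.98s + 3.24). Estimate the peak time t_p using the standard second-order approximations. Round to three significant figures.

Matching coefficients with s² + 2ζω_n s + ω_n² gives ω_n² = 3.24 ⇒ ω_n = 1.80 rad/s, and ζ = 2.98/(2ω_n) = 0.828.
ω_d = ω_n√(1−ζ²) = 1.01 rad/s. Then t_p = π/ω_d = 3.11 s.

t_p ≈ 3.11 s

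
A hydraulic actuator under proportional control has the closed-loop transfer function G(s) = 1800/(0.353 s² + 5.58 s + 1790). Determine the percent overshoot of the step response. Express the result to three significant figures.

Dividing through by 0.353: denominator becomes s² + 15.81 s + 5071.
So ω_n = √5071 = 71.2 rad/s and ζ = 15.81/(2·71.2) = 0.111.
Overshoot: exp(−π·0.111/√(1−0.111²)) = 0.704, i.e. 70.4%.

%OS ≈ 70.4%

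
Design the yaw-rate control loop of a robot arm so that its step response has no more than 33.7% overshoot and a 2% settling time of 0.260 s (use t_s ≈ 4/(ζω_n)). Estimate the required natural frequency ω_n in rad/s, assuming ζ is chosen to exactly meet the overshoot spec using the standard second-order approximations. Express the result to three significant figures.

ω_n ≈ 47.0 rad/s

From %OS = 100·exp(−πζ/√(1−ζ²)), invert to get ζ = −ln(OS)/√(π² + ln²(OS)) with OS = 0.337.
−ln 0.337 = 1.088, so ζ = 1.088/√(π² + 1.183) = 0.327.
Then ω_n = 4/(ζ t_s) = 4/(0.327 × 0.260) = 47.0 rad/s.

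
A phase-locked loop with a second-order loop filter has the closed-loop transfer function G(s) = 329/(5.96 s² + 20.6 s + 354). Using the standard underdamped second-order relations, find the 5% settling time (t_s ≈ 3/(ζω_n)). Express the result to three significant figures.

Dividing through by 5.96: denominator becomes s² + 3.456 s + 59.40.
So ω_n = √59.40 = 7.71 rad/s and ζ = 3.456/(2·7.71) = 0.224.
t_s ≈ 3/(ζω_n) = 1.74 s.

t_s ≈ 1.74 s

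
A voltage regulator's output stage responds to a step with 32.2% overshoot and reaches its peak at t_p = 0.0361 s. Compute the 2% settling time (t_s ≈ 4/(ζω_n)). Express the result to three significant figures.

t_s ≈ 0.127 s

From the overshoot, ζ = −ln(OS)/√(π²+ln²(OS)) = 0.339.
t_p = π/ω_d ⇒ ω_d = 87.0 rad/s; then ω_n = ω_d/√(1−ζ²) = 92.5 rad/s.
t_s ≈ 4/(ζω_n) = 4/(0.339·92.5) = 0.127 s.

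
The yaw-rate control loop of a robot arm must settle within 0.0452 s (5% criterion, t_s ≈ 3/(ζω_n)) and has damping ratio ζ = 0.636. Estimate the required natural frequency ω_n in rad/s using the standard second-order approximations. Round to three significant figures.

Rearranging t_s ≈ 3/(ζω_n) gives ω_n = 3/(ζ·t_s) = 3/(0.636 × 0.0452) = 104 rad/s.

ω_n ≈ 104 rad/s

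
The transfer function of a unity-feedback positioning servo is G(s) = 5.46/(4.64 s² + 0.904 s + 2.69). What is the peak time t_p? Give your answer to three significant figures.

t_p ≈ 4.16 s

Dividing through by 4.64: denominator becomes s² + 0.1948 s + 0.5797.
So ω_n = √0.5797 = 0.761 rad/s and ζ = 0.1948/(2·0.761) = 0.128.
ω_d = 0.761·√(1 − 0.128²) = 0.755 rad/s. t_p = π/ω_d = 4.16 s.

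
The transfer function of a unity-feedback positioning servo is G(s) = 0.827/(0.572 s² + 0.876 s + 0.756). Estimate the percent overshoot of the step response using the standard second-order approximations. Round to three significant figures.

%OS ≈ 6.05%

Dividing through by 0.572: denominator becomes s² + 1.531 s + 1.322.
So ω_n = √1.322 = 1.15 rad/s and ζ = 1.531/(2·1.15) = 0.666.
Overshoot: exp(−π·0.666/√(1−0.666²)) = 0.0605, i.e. 6.05%.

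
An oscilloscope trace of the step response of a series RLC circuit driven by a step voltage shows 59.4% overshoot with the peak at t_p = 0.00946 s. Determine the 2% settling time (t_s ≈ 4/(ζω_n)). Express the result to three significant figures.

From the overshoot, ζ = −ln(OS)/√(π²+ln²(OS)) = 0.164.
t_p = π/ω_d ⇒ ω_d = 332 rad/s; then ω_n = ω_d/√(1−ζ²) = 337 rad/s.
t_s ≈ 4/(ζω_n) = 4/(0.164·337) = 0.0726 s.

t_s ≈ 0.0726 s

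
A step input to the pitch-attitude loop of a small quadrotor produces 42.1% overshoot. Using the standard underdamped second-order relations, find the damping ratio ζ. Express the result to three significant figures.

ζ ≈ 0.265

ζ = −ln(OS)/√(π² + (ln OS)²). With OS = 0.421, ln OS = −0.8651 and ζ = 0.8651/3.259 = 0.265.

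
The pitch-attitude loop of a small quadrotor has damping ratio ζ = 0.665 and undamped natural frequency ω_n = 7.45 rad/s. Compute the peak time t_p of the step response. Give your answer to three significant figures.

t_p ≈ 0.565 s

The damped frequency is ω_d = ω_n√(1−ζ²) = 7.45·√(1−0.442) = 5.56 rad/s.
Peak time t_p = π/ω_d = π/5.56 = 0.565 s.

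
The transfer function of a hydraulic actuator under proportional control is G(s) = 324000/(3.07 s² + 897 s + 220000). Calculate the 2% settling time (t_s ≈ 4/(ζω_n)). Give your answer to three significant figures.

t_s ≈ 0.0274 s

Dividing through by 3.07: denominator becomes s² + 292.2 s + 71660.
So ω_n = √71660 = 268 rad/s and ζ = 292.2/(2·268) = 0.546.
t_s ≈ 4/(ζω_n) = 0.0274 s.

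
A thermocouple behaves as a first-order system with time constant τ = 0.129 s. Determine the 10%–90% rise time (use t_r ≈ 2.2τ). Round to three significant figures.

t_r ≈ 2.2τ = 0.284 s.

t_r ≈ 0.284 s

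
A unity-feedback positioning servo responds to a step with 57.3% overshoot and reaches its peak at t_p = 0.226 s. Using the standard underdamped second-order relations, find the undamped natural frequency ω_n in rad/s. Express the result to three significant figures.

ζ from %OS: ζ = |ln 0.573|/√(π²+ln²0.573) = 0.175.
From t_p = π/ω_d, ω_d = π/0.226 = 13.9 rad/s, so ω_n = ω_d/√(1−ζ²) = 14.1 rad/s.

ω_n ≈ 14.1 rad/s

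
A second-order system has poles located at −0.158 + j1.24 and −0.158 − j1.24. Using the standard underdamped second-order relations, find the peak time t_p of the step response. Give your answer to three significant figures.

t_p = π/ω_d with ω_d = 1.24 (the imaginary part), so t_p = 2.53 s.

t_p ≈ 2.53 s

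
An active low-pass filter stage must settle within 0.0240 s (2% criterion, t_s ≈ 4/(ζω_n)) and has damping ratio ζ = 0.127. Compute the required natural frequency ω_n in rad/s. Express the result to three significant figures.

ω_n ≈ 1310 rad/s

Rearranging t_s ≈ 4/(ζω_n) gives ω_n = 4/(ζ·t_s) = 4/(0.127 × 0.0240) = 1310 rad/s.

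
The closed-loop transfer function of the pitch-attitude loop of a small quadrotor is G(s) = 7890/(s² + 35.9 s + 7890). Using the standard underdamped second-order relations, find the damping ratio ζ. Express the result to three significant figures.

Matching coefficients with s² + 2ζω_n s + ω_n² gives ω_n² = 7890 ⇒ ω_n = 88.8 rad/s, and ζ = 35.9/(2ω_n) = 0.202.

ζ ≈ 0.202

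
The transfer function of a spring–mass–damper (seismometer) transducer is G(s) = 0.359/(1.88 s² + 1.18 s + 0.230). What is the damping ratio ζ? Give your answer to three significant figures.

ζ ≈ 0.897

Dividing through by 1.88: denominator becomes s² + 0.6277 s + 0.1223.
So ω_n = √0.1223 = 0.350 rad/s and ζ = 0.6277/(2·0.350) = 0.897.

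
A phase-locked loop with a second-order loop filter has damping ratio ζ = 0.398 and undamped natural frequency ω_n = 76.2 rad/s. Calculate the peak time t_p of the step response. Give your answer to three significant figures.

The damped frequency is ω_d = ω_n√(1−ζ²) = 76.2·√(1−0.158) = 69.9 rad/s.
Peak time t_p = π/ω_d = π/69.9 = 0.0449 s.

t_p ≈ 0.0449 s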